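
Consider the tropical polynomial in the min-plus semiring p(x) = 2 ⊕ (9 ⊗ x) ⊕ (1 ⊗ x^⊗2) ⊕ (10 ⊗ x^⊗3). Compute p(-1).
p(-1) = -1

A tropical monomial a ⊗ x^⊗i evaluates to a + i · x. Evaluating each term at x = -1:
  Term 0 contributes 2 + 0 · -1 = 2
  Term 1 contributes 9 + 1 · -1 = 8
  Term 2 contributes 1 + 2 · -1 = -1
  Term 3 contributes 10 + 3 · -1 = 7
p(-1) = ⊕ of these = min[2, 8, -1, 7] = -1.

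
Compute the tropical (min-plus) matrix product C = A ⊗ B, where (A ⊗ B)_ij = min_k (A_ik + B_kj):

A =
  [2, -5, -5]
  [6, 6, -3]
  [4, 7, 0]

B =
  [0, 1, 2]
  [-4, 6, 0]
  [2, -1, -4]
A ⊗ B =
  [-9, -6, -9]
  [-1, -4, -7]
  [2, -1, -4]

Apply the min-plus product entry-by-entry:
  C[0][0] = min over k of (A[0][0] + B[0][0] = 2 + 0 = 2, A[0][1] + B[1][0] = -5 + -4 = -9, A[0][2] + B[2][0] = -5 + 2 = -3) = -9 (attained at k = 1)
  C[0][1] = min over k of (A[0][0] + B[0][1] = 2 + 1 = 3, A[0][1] + B[1][1] = -5 + 6 = 1, A[0][2] + B[2][1] = -5 + -1 = -6) = -6 (attained at k = 2)
  C[0][2] = min over k of (A[0][0] + B[0][2] = 2 + 2 = 4, A[0][1] + B[1][2] = -5 + 0 = -5, A[0][2] + B[2][2] = -5 + -4 = -9) = -9 (attained at k = 2)
  C[1][0] = min over k of (A[1][0] + B[0][0] = 6 + 0 = 6, A[1][1] + B[1][0] = 6 + -4 = 2, A[1][2] + B[2][0] = -3 + 2 = -1) = -1 (attained at k = 2)
  C[1][1] = min over k of (A[1][0] + B[0][1] = 6 + 1 = 7, A[1][1] + B[1][1] = 6 + 6 = 12, A[1][2] + B[2][1] = -3 + -1 = -4) = -4 (attained at k = 2)
  C[1][2] = min over k of (A[1][0] + B[0][2] = 6 + 2 = 8, A[1][1] + B[1][2] = 6 + 0 = 6, A[1][2] + B[2][2] = -3 + -4 = -7) = -7 (attained at k = 2)
  C[2][0] = min over k of (A[2][0] + B[0][0] = 4 + 0 = 4, A[2][1] + B[1][0] = 7 + -4 = 3, A[2][2] + B[2][0] = 0 + 2 = 2) = 2 (attained at k = 2)
  C[2][1] = min over k of (A[2][0] + B[0][1] = 4 + 1 = 5, A[2][1] + B[1][1] = 7 + 6 = 13, A[2][2] + B[2][1] = 0 + -1 = -1) = -1 (attained at k = 2)
  C[2][2] = min over k of (A[2][0] + B[0][2] = 4 + 2 = 6, A[2][1] + B[1][2] = 7 + 0 = 7, A[2][2] + B[2][2] = 0 + -4 = -4) = -4 (attained at k = 2)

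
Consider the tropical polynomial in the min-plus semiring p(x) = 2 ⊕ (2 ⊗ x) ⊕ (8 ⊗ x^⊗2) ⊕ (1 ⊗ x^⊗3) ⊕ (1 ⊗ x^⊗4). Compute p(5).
p(5) = 2

A tropical monomial a ⊗ x^⊗i evaluates to a + i · x. Evaluating each term at x = 5:
  Term 0 contributes 2 + 0 · 5 = 2
  Term 1 contributes 2 + 1 · 5 = 7
  Term 2 contributes 8 + 2 · 5 = 18
  Term 3 contributes 1 + 3 · 5 = 16
  Term 4 contributes 1 + 4 · 5 = 21
p(5) = ⊕ of these = min[2, 7, 18, 16, 21] = 2.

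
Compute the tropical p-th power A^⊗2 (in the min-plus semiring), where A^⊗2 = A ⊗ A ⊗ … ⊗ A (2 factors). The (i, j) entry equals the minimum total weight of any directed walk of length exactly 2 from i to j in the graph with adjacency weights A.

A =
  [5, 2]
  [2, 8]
A^⊗2 =
  [4, 7]
  [7, 4]

Each entry (A^⊗2)_ij equals the minimum over all length-2 walks i = v_0 → v_1 → … → v_2 = j of Σ_t A[v_t][v_{t+1}]. For example, for (i, j) = (0, 1) we minimise over 2 possible intermediate vertex sequences; the minimum is 7, attained along the walk 0 → 0 → 1.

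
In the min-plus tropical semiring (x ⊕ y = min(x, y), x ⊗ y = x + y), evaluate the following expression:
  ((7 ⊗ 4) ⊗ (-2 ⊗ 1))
((7 ⊗ 4) ⊗ (-2 ⊗ 1)) = 10

Expand innermost to outermost. Recall ⊕ takes the minimum of its arguments and ⊗ takes their sum. Working out the expression ((7 ⊗ 4) ⊗ (-2 ⊗ 1)) gives 10.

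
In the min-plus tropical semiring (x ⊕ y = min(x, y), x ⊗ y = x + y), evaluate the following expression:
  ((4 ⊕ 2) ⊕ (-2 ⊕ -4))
((4 ⊕ 2) ⊕ (-2 ⊕ -4)) = -4

Expand innermost to outermost. Recall ⊕ takes the minimum of its arguments and ⊗ takes their sum. Working out the expression ((4 ⊕ 2) ⊕ (-2 ⊕ -4)) gives -4.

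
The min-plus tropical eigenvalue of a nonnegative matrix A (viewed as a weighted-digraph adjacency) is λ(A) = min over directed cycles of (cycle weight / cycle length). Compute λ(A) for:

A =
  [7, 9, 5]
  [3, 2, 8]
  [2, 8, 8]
λ(A) = 2

Enumerate directed cycles and compute their means (weight / length). Sample:
  cycle 0 → 0: weight = 7, length = 1, mean = 7/1 ≈ 7.000
  cycle 1 → 1: weight = 2, length = 1, mean = 2/1 ≈ 2.000
  cycle 2 → 2: weight = 8, length = 1, mean = 8/1 ≈ 8.000
  cycle 0 → 1 → 0: weight = 12, length = 2, mean = 12/2 ≈ 6.000
  cycle 0 → 2 → 0: weight = 7, length = 2, mean = 7/2 ≈ 3.500
  cycle 1 → 0 → 1: weight = 12, length = 2, mean = 12/2 ≈ 6.000
Minimum mean = 2.000, attained e.g. along the cycle 1 → 1 with weight 2 and length 1. So λ(A) = 2/1 = 2.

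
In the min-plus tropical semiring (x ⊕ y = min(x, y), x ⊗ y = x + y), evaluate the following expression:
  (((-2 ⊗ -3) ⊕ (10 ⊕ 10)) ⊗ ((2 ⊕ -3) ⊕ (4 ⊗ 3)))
(((-2 ⊗ -3) ⊕ (10 ⊕ 10)) ⊗ ((2 ⊕ -3) ⊕ (4 ⊗ 3))) = -8

Expand innermost to outermost. Recall ⊕ takes the minimum of its arguments and ⊗ takes their sum. Working out the expression (((-2 ⊗ -3) ⊕ (10 ⊕ 10)) ⊗ ((2 ⊕ -3) ⊕ (4 ⊗ 3))) gives -8.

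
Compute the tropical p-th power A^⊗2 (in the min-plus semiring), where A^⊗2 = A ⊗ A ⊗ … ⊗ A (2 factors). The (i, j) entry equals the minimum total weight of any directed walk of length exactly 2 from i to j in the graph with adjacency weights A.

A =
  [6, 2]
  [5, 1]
A^⊗2 =
  [7, 3]
  [6, 2]

Each entry (A^⊗2)_ij equals the minimum over all length-2 walks i = v_0 → v_1 → … → v_2 = j of Σ_t A[v_t][v_{t+1}]. For example, for (i, j) = (0, 1) we minimise over 2 possible intermediate vertex sequences; the minimum is 3, attained along the walk 0 → 1 → 1.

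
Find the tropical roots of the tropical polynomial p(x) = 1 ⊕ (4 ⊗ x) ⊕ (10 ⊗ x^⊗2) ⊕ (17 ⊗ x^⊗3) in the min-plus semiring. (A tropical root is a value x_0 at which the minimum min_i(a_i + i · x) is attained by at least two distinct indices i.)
Roots: {-7, -6, -3}

Each tropical root is a break point of the lower envelope of the lines y = a_i + i · x (there are 4 lines, with slopes 0, 1, ..., 3). Only the lines that attain the minimum somewhere contribute to roots; other lines are dominated. Here the surviving (envelope) indices are i = 3, i = 2, i = 1, i = 0.
Intersections between consecutive envelope lines give the roots: for adjacent envelope indices i < j the intersection is x = (a_i − a_j) / (j − i). Reading off the sorted break points: {-7, -6, -3}.
Verification: at each break x_0, at least two indices attain the minimum of min_i(a_i + i · x_0).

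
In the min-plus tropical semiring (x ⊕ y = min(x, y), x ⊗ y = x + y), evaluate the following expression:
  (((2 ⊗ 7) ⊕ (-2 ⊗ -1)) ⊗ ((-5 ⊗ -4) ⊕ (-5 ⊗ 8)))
(((2 ⊗ 7) ⊕ (-2 ⊗ -1)) ⊗ ((-5 ⊗ -4) ⊕ (-5 ⊗ 8))) = -12

Expand innermost to outermost. Recall ⊕ takes the minimum of its arguments and ⊗ takes their sum. Working out the expression (((2 ⊗ 7) ⊕ (-2 ⊗ -1)) ⊗ ((-5 ⊗ -4) ⊕ (-5 ⊗ 8))) gives -12.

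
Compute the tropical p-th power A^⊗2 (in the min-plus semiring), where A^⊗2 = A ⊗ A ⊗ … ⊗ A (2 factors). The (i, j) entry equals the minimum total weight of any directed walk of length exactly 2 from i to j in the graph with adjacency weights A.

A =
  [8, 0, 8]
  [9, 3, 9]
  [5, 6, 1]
A^⊗2 =
  [9, 3, 9]
  [12, 6, 10]
  [6, 5, 2]

Each entry (A^⊗2)_ij equals the minimum over all length-2 walks i = v_0 → v_1 → … → v_2 = j of Σ_t A[v_t][v_{t+1}]. For example, for (i, j) = (0, 2) we minimise over 3 possible intermediate vertex sequences; the minimum is 9, attained along the walk 0 → 1 → 2.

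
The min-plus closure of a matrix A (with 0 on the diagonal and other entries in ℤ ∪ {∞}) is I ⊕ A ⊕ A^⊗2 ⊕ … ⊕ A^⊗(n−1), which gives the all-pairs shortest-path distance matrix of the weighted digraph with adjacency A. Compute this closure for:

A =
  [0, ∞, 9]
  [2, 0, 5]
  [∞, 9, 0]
Closure =
  [0, 18, 9]
  [2, 0, 5]
  [11, 9, 0]

This is the Floyd-Warshall all-pairs shortest-path computation. For each intermediate vertex k = 0, 1, …, 2, update dist[i][j] ← min(dist[i][j], dist[i][k] + dist[k][j]). The final matrix gives, for each (i, j), the minimum total weight of any directed path from i to j (possibly empty when i = j).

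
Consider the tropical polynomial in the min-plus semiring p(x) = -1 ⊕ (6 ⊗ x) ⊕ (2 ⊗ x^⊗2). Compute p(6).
p(6) = -1

A tropical monomial a ⊗ x^⊗i evaluates to a + i · x. Evaluating each term at x = 6:
  Term 0 contributes -1 + 0 · 6 = -1
  Term 1 contributes 6 + 1 · 6 = 12
  Term 2 contributes 2 + 2 · 6 = 14
p(6) = ⊕ of these = min[-1, 12, 14] = -1.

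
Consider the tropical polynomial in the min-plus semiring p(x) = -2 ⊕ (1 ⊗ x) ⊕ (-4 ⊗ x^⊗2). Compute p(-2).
p(-2) = -8

A tropical monomial a ⊗ x^⊗i evaluates to a + i · x. Evaluating each term at x = -2:
  Term 0 contributes -2 + 0 · -2 = -2
  Term 1 contributes 1 + 1 · -2 = -1
  Term 2 contributes -4 + 2 · -2 = -8
p(-2) = ⊕ of these = min[-2, -1, -8] = -8.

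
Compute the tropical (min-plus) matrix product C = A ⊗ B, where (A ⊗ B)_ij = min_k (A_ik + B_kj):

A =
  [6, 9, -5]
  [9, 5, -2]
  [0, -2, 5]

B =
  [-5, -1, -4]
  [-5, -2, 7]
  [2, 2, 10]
A ⊗ B =
  [-3, -3, 2]
  [0, 0, 5]
  [-7, -4, -4]

Apply the min-plus product entry-by-entry:
  C[0][0] = min over k of (A[0][0] + B[0][0] = 6 + -5 = 1, A[0][1] + B[1][0] = 9 + -5 = 4, A[0][2] + B[2][0] = -5 + 2 = -3) = -3 (attained at k = 2)
  C[0][1] = min over k of (A[0][0] + B[0][1] = 6 + -1 = 5, A[0][1] + B[1][1] = 9 + -2 = 7, A[0][2] + B[2][1] = -5 + 2 = -3) = -3 (attained at k = 2)
  C[0][2] = min over k of (A[0][0] + B[0][2] = 6 + -4 = 2, A[0][1] + B[1][2] = 9 + 7 = 16, A[0][2] + B[2][2] = -5 + 10 = 5) = 2 (attained at k = 0)
  C[1][0] = min over k of (A[1][0] + B[0][0] = 9 + -5 = 4, A[1][1] + B[1][0] = 5 + -5 = 0, A[1][2] + B[2][0] = -2 + 2 = 0) = 0 (attained at k = 1)
  C[1][1] = min over k of (A[1][0] + B[0][1] = 9 + -1 = 8, A[1][1] + B[1][1] = 5 + -2 = 3, A[1][2] + B[2][1] = -2 + 2 = 0) = 0 (attained at k = 2)
  C[1][2] = min over k of (A[1][0] + B[0][2] = 9 + -4 = 5, A[1][1] + B[1][2] = 5 + 7 = 12, A[1][2] + B[2][2] = -2 + 10 = 8) = 5 (attained at k = 0)
  C[2][0] = min over k of (A[2][0] + B[0][0] = 0 + -5 = -5, A[2][1] + B[1][0] = -2 + -5 = -7, A[2][2] + B[2][0] = 5 + 2 = 7) = -7 (attained at k = 1)
  C[2][1] = min over k of (A[2][0] + B[0][1] = 0 + -1 = -1, A[2][1] + B[1][1] = -2 + -2 = -4, A[2][2] + B[2][1] = 5 + 2 = 7) = -4 (attained at k = 1)
  C[2][2] = min over k of (A[2][0] + B[0][2] = 0 + -4 = -4, A[2][1] + B[1][2] = -2 + 7 = 5, A[2][2] + B[2][2] = 5 + 10 = 15) = -4 (attained at k = 0)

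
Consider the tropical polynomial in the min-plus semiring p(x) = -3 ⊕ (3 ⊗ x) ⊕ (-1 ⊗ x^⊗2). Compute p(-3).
p(-3) = -7

A tropical monomial a ⊗ x^⊗i evaluates to a + i · x. Evaluating each term at x = -3:
  Term 0 contributes -3 + 0 · -3 = -3
  Term 1 contributes 3 + 1 · -3 = 0
  Term 2 contributes -1 + 2 · -3 = -7
p(-3) = ⊕ of these = min[-3, 0, -7] = -7.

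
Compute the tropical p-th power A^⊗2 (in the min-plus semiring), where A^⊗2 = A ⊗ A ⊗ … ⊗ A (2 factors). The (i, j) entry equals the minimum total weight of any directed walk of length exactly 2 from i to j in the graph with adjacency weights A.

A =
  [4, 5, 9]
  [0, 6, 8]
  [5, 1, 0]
A^⊗2 =
  [5, 9, 9]
  [4, 5, 8]
  [1, 1, 0]

Each entry (A^⊗2)_ij equals the minimum over all length-2 walks i = v_0 → v_1 → … → v_2 = j of Σ_t A[v_t][v_{t+1}]. For example, for (i, j) = (0, 2) we minimise over 3 possible intermediate vertex sequences; the minimum is 9, attained along the walk 0 → 2 → 2.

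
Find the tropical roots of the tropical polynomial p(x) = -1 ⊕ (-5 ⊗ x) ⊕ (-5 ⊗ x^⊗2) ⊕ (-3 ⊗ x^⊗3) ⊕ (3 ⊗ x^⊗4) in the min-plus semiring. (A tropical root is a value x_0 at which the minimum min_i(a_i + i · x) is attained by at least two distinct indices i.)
Roots: {-6, -2, 0, 4}

Each tropical root is a break point of the lower envelope of the lines y = a_i + i · x (there are 5 lines, with slopes 0, 1, ..., 4). Only the lines that attain the minimum somewhere contribute to roots; other lines are dominated. Here the surviving (envelope) indices are i = 4, i = 3, i = 2, i = 1, i = 0.
Intersections between consecutive envelope lines give the roots: for adjacent envelope indices i < j the intersection is x = (a_i − a_j) / (j − i). Reading off the sorted break points: {-6, -2, 0, 4}.
Verification: at each break x_0, at least two indices attain the minimum of min_i(a_i + i · x_0).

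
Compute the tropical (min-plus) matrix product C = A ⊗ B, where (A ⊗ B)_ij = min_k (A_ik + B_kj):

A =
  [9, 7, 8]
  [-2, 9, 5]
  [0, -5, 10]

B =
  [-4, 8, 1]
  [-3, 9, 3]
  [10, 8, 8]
A ⊗ B =
  [4, 16, 10]
  [-6, 6, -1]
  [-8, 4, -2]

Apply the min-plus product entry-by-entry:
  C[0][0] = min over k of (A[0][0] + B[0][0] = 9 + -4 = 5, A[0][1] + B[1][0] = 7 + -3 = 4, A[0][2] + B[2][0] = 8 + 10 = 18) = 4 (attained at k = 1)
  C[0][1] = min over k of (A[0][0] + B[0][1] = 9 + 8 = 17, A[0][1] + B[1][1] = 7 + 9 = 16, A[0][2] + B[2][1] = 8 + 8 = 16) = 16 (attained at k = 1)
  C[0][2] = min over k of (A[0][0] + B[0][2] = 9 + 1 = 10, A[0][1] + B[1][2] = 7 + 3 = 10, A[0][2] + B[2][2] = 8 + 8 = 16) = 10 (attained at k = 0)
  C[1][0] = min over k of (A[1][0] + B[0][0] = -2 + -4 = -6, A[1][1] + B[1][0] = 9 + -3 = 6, A[1][2] + B[2][0] = 5 + 10 = 15) = -6 (attained at k = 0)
  C[1][1] = min over k of (A[1][0] + B[0][1] = -2 + 8 = 6, A[1][1] + B[1][1] = 9 + 9 = 18, A[1][2] + B[2][1] = 5 + 8 = 13) = 6 (attained at k = 0)
  C[1][2] = min over k of (A[1][0] + B[0][2] = -2 + 1 = -1, A[1][1] + B[1][2] = 9 + 3 = 12, A[1][2] + B[2][2] = 5 + 8 = 13) = -1 (attained at k = 0)
  C[2][0] = min over k of (A[2][0] + B[0][0] = 0 + -4 = -4, A[2][1] + B[1][0] = -5 + -3 = -8, A[2][2] + B[2][0] = 10 + 10 = 20) = -8 (attained at k = 1)
  C[2][1] = min over k of (A[2][0] + B[0][1] = 0 + 8 = 8, A[2][1] + B[1][1] = -5 + 9 = 4, A[2][2] + B[2][1] = 10 + 8 = 18) = 4 (attained at k = 1)
  C[2][2] = min over k of (A[2][0] + B[0][2] = 0 + 1 = 1, A[2][1] + B[1][2] = -5 + 3 = -2, A[2][2] + B[2][2] = 10 + 8 = 18) = -2 (attained at k = 1)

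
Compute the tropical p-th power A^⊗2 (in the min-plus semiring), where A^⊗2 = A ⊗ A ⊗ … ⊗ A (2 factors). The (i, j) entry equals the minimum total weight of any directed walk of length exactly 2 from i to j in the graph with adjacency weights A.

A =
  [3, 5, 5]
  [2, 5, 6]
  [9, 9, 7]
A^⊗2 =
  [6, 8, 8]
  [5, 7, 7]
  [11, 14, 14]

Each entry (A^⊗2)_ij equals the minimum over all length-2 walks i = v_0 → v_1 → … → v_2 = j of Σ_t A[v_t][v_{t+1}]. For example, for (i, j) = (0, 2) we minimise over 3 possible intermediate vertex sequences; the minimum is 8, attained along the walk 0 → 0 → 2.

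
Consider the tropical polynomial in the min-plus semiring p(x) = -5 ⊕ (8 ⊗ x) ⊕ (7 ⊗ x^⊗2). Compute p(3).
p(3) = -5

A tropical monomial a ⊗ x^⊗i evaluates to a + i · x. Evaluating each term at x = 3:
  Term 0 contributes -5 + 0 · 3 = -5
  Term 1 contributes 8 + 1 · 3 = 11
  Term 2 contributes 7 + 2 · 3 = 13
p(3) = ⊕ of these = min[-5, 11, 13] = -5.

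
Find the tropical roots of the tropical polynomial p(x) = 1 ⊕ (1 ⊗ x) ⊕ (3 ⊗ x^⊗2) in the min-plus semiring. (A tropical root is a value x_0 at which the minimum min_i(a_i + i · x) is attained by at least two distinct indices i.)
Roots: {-2, 0}

Each tropical root is a break point of the lower envelope of the lines y = a_i + i · x (there are 3 lines, with slopes 0, 1, ..., 2). Only the lines that attain the minimum somewhere contribute to roots; other lines are dominated. Here the surviving (envelope) indices are i = 2, i = 1, i = 0.
Intersections between consecutive envelope lines give the roots: for adjacent envelope indices i < j the intersection is x = (a_i − a_j) / (j − i). Reading off the sorted break points: {-2, 0}.
Verification: at each break x_0, at least two indices attain the minimum of min_i(a_i + i · x_0).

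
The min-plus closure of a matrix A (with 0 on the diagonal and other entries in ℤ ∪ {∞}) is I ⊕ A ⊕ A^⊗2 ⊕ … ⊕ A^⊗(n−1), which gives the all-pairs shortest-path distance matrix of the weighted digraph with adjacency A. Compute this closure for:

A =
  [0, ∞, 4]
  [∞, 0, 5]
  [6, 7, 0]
Closure =
  [0, 11, 4]
  [11, 0, 5]
  [6, 7, 0]

This is the Floyd-Warshall all-pairs shortest-path computation. For each intermediate vertex k = 0, 1, …, 2, update dist[i][j] ← min(dist[i][j], dist[i][k] + dist[k][j]). The final matrix gives, for each (i, j), the minimum total weight of any directed path from i to j (possibly empty when i = j).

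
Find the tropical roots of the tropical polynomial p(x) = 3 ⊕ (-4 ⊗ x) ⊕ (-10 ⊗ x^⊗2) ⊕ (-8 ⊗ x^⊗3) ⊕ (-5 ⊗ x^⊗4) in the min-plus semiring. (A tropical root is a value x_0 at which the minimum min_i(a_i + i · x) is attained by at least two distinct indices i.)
Roots: {-3, -2, 6, 7}

Each tropical root is a break point of the lower envelope of the lines y = a_i + i · x (there are 5 lines, with slopes 0, 1, ..., 4). Only the lines that attain the minimum somewhere contribute to roots; other lines are dominated. Here the surviving (envelope) indices are i = 4, i = 3, i = 2, i = 1, i = 0.
Intersections between consecutive envelope lines give the roots: for adjacent envelope indices i < j the intersection is x = (a_i − a_j) / (j − i). Reading off the sorted break points: {-3, -2, 6, 7}.
Verification: at each break x_0, at least two indices attain the minimum of min_i(a_i + i · x_0).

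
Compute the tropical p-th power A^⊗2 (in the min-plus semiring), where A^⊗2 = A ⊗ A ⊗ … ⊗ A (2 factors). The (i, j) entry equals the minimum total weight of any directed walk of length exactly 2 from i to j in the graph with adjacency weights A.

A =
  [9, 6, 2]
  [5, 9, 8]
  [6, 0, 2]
A^⊗2 =
  [8, 2, 4]
  [14, 8, 7]
  [5, 2, 4]

Each entry (A^⊗2)_ij equals the minimum over all length-2 walks i = v_0 → v_1 → … → v_2 = j of Σ_t A[v_t][v_{t+1}]. For example, for (i, j) = (0, 2) we minimise over 3 possible intermediate vertex sequences; the minimum is 4, attained along the walk 0 → 2 → 2.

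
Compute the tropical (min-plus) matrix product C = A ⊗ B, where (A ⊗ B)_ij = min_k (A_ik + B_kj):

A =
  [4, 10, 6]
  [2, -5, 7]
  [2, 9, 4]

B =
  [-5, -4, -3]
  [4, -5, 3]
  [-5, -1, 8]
A ⊗ B =
  [-1, 0, 1]
  [-3, -10, -2]
  [-3, -2, -1]

Apply the min-plus product entry-by-entry:
  C[0][0] = min over k of (A[0][0] + B[0][0] = 4 + -5 = -1, A[0][1] + B[1][0] = 10 + 4 = 14, A[0][2] + B[2][0] = 6 + -5 = 1) = -1 (attained at k = 0)
  C[0][1] = min over k of (A[0][0] + B[0][1] = 4 + -4 = 0, A[0][1] + B[1][1] = 10 + -5 = 5, A[0][2] + B[2][1] = 6 + -1 = 5) = 0 (attained at k = 0)
  C[0][2] = min over k of (A[0][0] + B[0][2] = 4 + -3 = 1, A[0][1] + B[1][2] = 10 + 3 = 13, A[0][2] + B[2][2] = 6 + 8 = 14) = 1 (attained at k = 0)
  C[1][0] = min over k of (A[1][0] + B[0][0] = 2 + -5 = -3, A[1][1] + B[1][0] = -5 + 4 = -1, A[1][2] + B[2][0] = 7 + -5 = 2) = -3 (attained at k = 0)
  C[1][1] = min over k of (A[1][0] + B[0][1] = 2 + -4 = -2, A[1][1] + B[1][1] = -5 + -5 = -10, A[1][2] + B[2][1] = 7 + -1 = 6) = -10 (attained at k = 1)
  C[1][2] = min over k of (A[1][0] + B[0][2] = 2 + -3 = -1, A[1][1] + B[1][2] = -5 + 3 = -2, A[1][2] + B[2][2] = 7 + 8 = 15) = -2 (attained at k = 1)
  C[2][0] = min over k of (A[2][0] + B[0][0] = 2 + -5 = -3, A[2][1] + B[1][0] = 9 + 4 = 13, A[2][2] + B[2][0] = 4 + -5 = -1) = -3 (attained at k = 0)
  C[2][1] = min over k of (A[2][0] + B[0][1] = 2 + -4 = -2, A[2][1] + B[1][1] = 9 + -5 = 4, A[2][2] + B[2][1] = 4 + -1 = 3) = -2 (attained at k = 0)
  C[2][2] = min over k of (A[2][0] + B[0][2] = 2 + -3 = -1, A[2][1] + B[1][2] = 9 + 3 = 12, A[2][2] + B[2][2] = 4 + 8 = 12) = -1 (attained at k = 0)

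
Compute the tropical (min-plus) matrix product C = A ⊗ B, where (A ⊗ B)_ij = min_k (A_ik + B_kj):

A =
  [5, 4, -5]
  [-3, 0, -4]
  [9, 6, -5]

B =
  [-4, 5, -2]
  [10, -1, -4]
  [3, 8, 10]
A ⊗ B =
  [-2, 3, 0]
  [-7, -1, -5]
  [-2, 3, 2]

Apply the min-plus product entry-by-entry:
  C[0][0] = min over k of (A[0][0] + B[0][0] = 5 + -4 = 1, A[0][1] + B[1][0] = 4 + 10 = 14, A[0][2] + B[2][0] = -5 + 3 = -2) = -2 (attained at k = 2)
  C[0][1] = min over k of (A[0][0] + B[0][1] = 5 + 5 = 10, A[0][1] + B[1][1] = 4 + -1 = 3, A[0][2] + B[2][1] = -5 + 8 = 3) = 3 (attained at k = 1)
  C[0][2] = min over k of (A[0][0] + B[0][2] = 5 + -2 = 3, A[0][1] + B[1][2] = 4 + -4 = 0, A[0][2] + B[2][2] = -5 + 10 = 5) = 0 (attained at k = 1)
  C[1][0] = min over k of (A[1][0] + B[0][0] = -3 + -4 = -7, A[1][1] + B[1][0] = 0 + 10 = 10, A[1][2] + B[2][0] = -4 + 3 = -1) = -7 (attained at k = 0)
  C[1][1] = min over k of (A[1][0] + B[0][1] = -3 + 5 = 2, A[1][1] + B[1][1] = 0 + -1 = -1, A[1][2] + B[2][1] = -4 + 8 = 4) = -1 (attained at k = 1)
  C[1][2] = min over k of (A[1][0] + B[0][2] = -3 + -2 = -5, A[1][1] + B[1][2] = 0 + -4 = -4, A[1][2] + B[2][2] = -4 + 10 = 6) = -5 (attained at k = 0)
  C[2][0] = min over k of (A[2][0] + B[0][0] = 9 + -4 = 5, A[2][1] + B[1][0] = 6 + 10 = 16, A[2][2] + B[2][0] = -5 + 3 = -2) = -2 (attained at k = 2)
  C[2][1] = min over k of (A[2][0] + B[0][1] = 9 + 5 = 14, A[2][1] + B[1][1] = 6 + -1 = 5, A[2][2] + B[2][1] = -5 + 8 = 3) = 3 (attained at k = 2)
  C[2][2] = min over k of (A[2][0] + B[0][2] = 9 + -2 = 7, A[2][1] + B[1][2] = 6 + -4 = 2, A[2][2] + B[2][2] = -5 + 10 = 5) = 2 (attained at k = 1)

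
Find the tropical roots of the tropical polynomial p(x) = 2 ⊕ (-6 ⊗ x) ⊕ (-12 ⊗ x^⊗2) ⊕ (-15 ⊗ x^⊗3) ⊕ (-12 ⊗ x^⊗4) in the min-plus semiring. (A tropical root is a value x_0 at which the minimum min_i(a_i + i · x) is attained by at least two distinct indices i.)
Roots: {-3, 3, 6, 8}

Each tropical root is a break point of the lower envelope of the lines y = a_i + i · x (there are 5 lines, with slopes 0, 1, ..., 4). Only the lines that attain the minimum somewhere contribute to roots; other lines are dominated. Here the surviving (envelope) indices are i = 4, i = 3, i = 2, i = 1, i = 0.
Intersections between consecutive envelope lines give the roots: for adjacent envelope indices i < j the intersection is x = (a_i − a_j) / (j − i). Reading off the sorted break points: {-3, 3, 6, 8}.
Verification: at each break x_0, at least two indices attain the minimum of min_i(a_i + i · x_0).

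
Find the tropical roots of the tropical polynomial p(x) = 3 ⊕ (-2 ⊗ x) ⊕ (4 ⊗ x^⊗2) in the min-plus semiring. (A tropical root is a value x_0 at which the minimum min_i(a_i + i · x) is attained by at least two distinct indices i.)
Roots: {-6, 5}

Each tropical root is a break point of the lower envelope of the lines y = a_i + i · x (there are 3 lines, with slopes 0, 1, ..., 2). Only the lines that attain the minimum somewhere contribute to roots; other lines are dominated. Here the surviving (envelope) indices are i = 2, i = 1, i = 0.
Intersections between consecutive envelope lines give the roots: for adjacent envelope indices i < j the intersection is x = (a_i − a_j) / (j − i). Reading off the sorted break points: {-6, 5}.
Verification: at each break x_0, at least two indices attain the minimum of min_i(a_i + i · x_0).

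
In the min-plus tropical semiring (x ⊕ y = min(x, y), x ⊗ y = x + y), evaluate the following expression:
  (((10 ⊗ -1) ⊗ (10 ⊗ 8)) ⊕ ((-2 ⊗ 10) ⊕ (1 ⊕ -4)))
(((10 ⊗ -1) ⊗ (10 ⊗ 8)) ⊕ ((-2 ⊗ 10) ⊕ (1 ⊕ -4))) = -4

Expand innermost to outermost. Recall ⊕ takes the minimum of its arguments and ⊗ takes their sum. Working out the expression (((10 ⊗ -1) ⊗ (10 ⊗ 8)) ⊕ ((-2 ⊗ 10) ⊕ (1 ⊕ -4))) gives -4.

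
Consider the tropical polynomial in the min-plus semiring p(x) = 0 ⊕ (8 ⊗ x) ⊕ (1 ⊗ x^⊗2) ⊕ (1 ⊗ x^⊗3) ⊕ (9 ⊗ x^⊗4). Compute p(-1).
p(-1) = -2

A tropical monomial a ⊗ x^⊗i evaluates to a + i · x. Evaluating each term at x = -1:
  Term 0 contributes 0 + 0 · -1 = 0
  Term 1 contributes 8 + 1 · -1 = 7
  Term 2 contributes 1 + 2 · -1 = -1
  Term 3 contributes 1 + 3 · -1 = -2
  Term 4 contributes 9 + 4 · -1 = 5
p(-1) = ⊕ of these = min[0, 7, -1, -2, 5] = -2.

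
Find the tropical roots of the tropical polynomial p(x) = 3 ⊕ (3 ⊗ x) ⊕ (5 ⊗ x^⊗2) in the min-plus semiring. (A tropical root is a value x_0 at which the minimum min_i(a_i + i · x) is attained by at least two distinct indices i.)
Roots: {-2, 0}

Each tropical root is a break point of the lower envelope of the lines y = a_i + i · x (there are 3 lines, with slopes 0, 1, ..., 2). Only the lines that attain the minimum somewhere contribute to roots; other lines are dominated. Here the surviving (envelope) indices are i = 2, i = 1, i = 0.
Intersections between consecutive envelope lines give the roots: for adjacent envelope indices i < j the intersection is x = (a_i − a_j) / (j − i). Reading off the sorted break points: {-2, 0}.
Verification: at each break x_0, at least two indices attain the minimum of min_i(a_i + i · x_0).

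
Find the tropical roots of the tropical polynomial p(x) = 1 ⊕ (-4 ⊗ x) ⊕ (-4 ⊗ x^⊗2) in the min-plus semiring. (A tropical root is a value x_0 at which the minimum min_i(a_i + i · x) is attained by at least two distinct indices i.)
Roots: {0, 5}

Each tropical root is a break point of the lower envelope of the lines y = a_i + i · x (there are 3 lines, with slopes 0, 1, ..., 2). Only the lines that attain the minimum somewhere contribute to roots; other lines are dominated. Here the surviving (envelope) indices are i = 2, i = 1, i = 0.
Intersections between consecutive envelope lines give the roots: for adjacent envelope indices i < j the intersection is x = (a_i − a_j) / (j − i). Reading off the sorted break points: {0, 5}.
Verification: at each break x_0, at least two indices attain the minimum of min_i(a_i + i · x_0).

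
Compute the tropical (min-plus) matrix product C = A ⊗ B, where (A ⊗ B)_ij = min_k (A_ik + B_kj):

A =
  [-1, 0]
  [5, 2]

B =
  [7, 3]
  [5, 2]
A ⊗ B =
  [5, 2]
  [7, 4]

Apply the min-plus product entry-by-entry:
  C[0][0] = min over k of (A[0][0] + B[0][0] = -1 + 7 = 6, A[0][1] + B[1][0] = 0 + 5 = 5) = 5 (attained at k = 1)
  C[0][1] = min over k of (A[0][0] + B[0][1] = -1 + 3 = 2, A[0][1] + B[1][1] = 0 + 2 = 2) = 2 (attained at k = 0)
  C[1][0] = min over k of (A[1][0] + B[0][0] = 5 + 7 = 12, A[1][1] + B[1][0] = 2 + 5 = 7) = 7 (attained at k = 1)
  C[1][1] = min over k of (A[1][0] + B[0][1] = 5 + 3 = 8, A[1][1] + B[1][1] = 2 + 2 = 4) = 4 (attained at k = 1)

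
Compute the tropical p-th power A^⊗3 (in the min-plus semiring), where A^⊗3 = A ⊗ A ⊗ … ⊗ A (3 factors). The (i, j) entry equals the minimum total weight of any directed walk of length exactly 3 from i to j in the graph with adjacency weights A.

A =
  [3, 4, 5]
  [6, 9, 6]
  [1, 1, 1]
A^⊗3 =
  [7, 7, 7]
  [8, 8, 8]
  [3, 3, 3]

Each entry (A^⊗3)_ij equals the minimum over all length-3 walks i = v_0 → v_1 → … → v_3 = j of Σ_t A[v_t][v_{t+1}]. For example, for (i, j) = (0, 2) we minimise over 9 possible intermediate vertex sequences; the minimum is 7, attained along the walk 0 → 2 → 2 → 2.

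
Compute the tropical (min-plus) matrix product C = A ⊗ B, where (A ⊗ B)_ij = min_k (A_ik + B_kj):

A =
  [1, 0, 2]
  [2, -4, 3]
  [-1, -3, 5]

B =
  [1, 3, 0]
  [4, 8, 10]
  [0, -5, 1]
A ⊗ B =
  [2, -3, 1]
  [0, -2, 2]
  [0, 0, -1]

Apply the min-plus product entry-by-entry:
  C[0][0] = min over k of (A[0][0] + B[0][0] = 1 + 1 = 2, A[0][1] + B[1][0] = 0 + 4 = 4, A[0][2] + B[2][0] = 2 + 0 = 2) = 2 (attained at k = 0)
  C[0][1] = min over k of (A[0][0] + B[0][1] = 1 + 3 = 4, A[0][1] + B[1][1] = 0 + 8 = 8, A[0][2] + B[2][1] = 2 + -5 = -3) = -3 (attained at k = 2)
  C[0][2] = min over k of (A[0][0] + B[0][2] = 1 + 0 = 1, A[0][1] + B[1][2] = 0 + 10 = 10, A[0][2] + B[2][2] = 2 + 1 = 3) = 1 (attained at k = 0)
  C[1][0] = min over k of (A[1][0] + B[0][0] = 2 + 1 = 3, A[1][1] + B[1][0] = -4 + 4 = 0, A[1][2] + B[2][0] = 3 + 0 = 3) = 0 (attained at k = 1)
  C[1][1] = min over k of (A[1][0] + B[0][1] = 2 + 3 = 5, A[1][1] + B[1][1] = -4 + 8 = 4, A[1][2] + B[2][1] = 3 + -5 = -2) = -2 (attained at k = 2)
  C[1][2] = min over k of (A[1][0] + B[0][2] = 2 + 0 = 2, A[1][1] + B[1][2] = -4 + 10 = 6, A[1][2] + B[2][2] = 3 + 1 = 4) = 2 (attained at k = 0)
  C[2][0] = min over k of (A[2][0] + B[0][0] = -1 + 1 = 0, A[2][1] + B[1][0] = -3 + 4 = 1, A[2][2] + B[2][0] = 5 + 0 = 5) = 0 (attained at k = 0)
  C[2][1] = min over k of (A[2][0] + B[0][1] = -1 + 3 = 2, A[2][1] + B[1][1] = -3 + 8 = 5, A[2][2] + B[2][1] = 5 + -5 = 0) = 0 (attained at k = 2)
  C[2][2] = min over k of (A[2][0] + B[0][2] = -1 + 0 = -1, A[2][1] + B[1][2] = -3 + 10 = 7, A[2][2] + B[2][2] = 5 + 1 = 6) = -1 (attained at k = 0)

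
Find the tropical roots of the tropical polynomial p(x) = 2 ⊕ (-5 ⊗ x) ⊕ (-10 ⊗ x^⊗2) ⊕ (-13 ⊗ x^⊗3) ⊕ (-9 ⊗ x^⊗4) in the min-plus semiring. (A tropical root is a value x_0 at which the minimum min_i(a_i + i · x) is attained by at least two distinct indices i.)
Roots: {-4, 3, 5, 7}

Each tropical root is a break point of the lower envelope of the lines y = a_i + i · x (there are 5 lines, with slopes 0, 1, ..., 4). Only the lines that attain the minimum somewhere contribute to roots; other lines are dominated. Here the surviving (envelope) indices are i = 4, i = 3, i = 2, i = 1, i = 0.
Intersections between consecutive envelope lines give the roots: for adjacent envelope indices i < j the intersection is x = (a_i − a_j) / (j − i). Reading off the sorted break points: {-4, 3, 5, 7}.
Verification: at each break x_0, at least two indices attain the minimum of min_i(a_i + i · x_0).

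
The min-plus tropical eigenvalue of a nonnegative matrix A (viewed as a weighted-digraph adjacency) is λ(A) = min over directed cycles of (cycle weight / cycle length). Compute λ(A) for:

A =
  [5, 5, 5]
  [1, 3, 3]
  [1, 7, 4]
λ(A) = 3

Enumerate directed cycles and compute their means (weight / length). Sample:
  cycle 0 → 0: weight = 5, length = 1, mean = 5/1 ≈ 5.000
  cycle 1 → 1: weight = 3, length = 1, mean = 3/1 ≈ 3.000
  cycle 2 → 2: weight = 4, length = 1, mean = 4/1 ≈ 4.000
  cycle 0 → 1 → 0: weight = 6, length = 2, mean = 6/2 ≈ 3.000
  cycle 0 → 2 → 0: weight = 6, length = 2, mean = 6/2 ≈ 3.000
  cycle 1 → 0 → 1: weight = 6, length = 2, mean = 6/2 ≈ 3.000
Minimum mean = 3.000, attained e.g. along the cycle 1 → 1 with weight 3 and length 1. So λ(A) = 3/1 = 3.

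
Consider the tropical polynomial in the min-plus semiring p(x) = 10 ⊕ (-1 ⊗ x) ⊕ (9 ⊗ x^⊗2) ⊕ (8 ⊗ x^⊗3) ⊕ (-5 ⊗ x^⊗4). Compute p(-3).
p(-3) = -17

A tropical monomial a ⊗ x^⊗i evaluates to a + i · x. Evaluating each term at x = -3:
  Term 0 contributes 10 + 0 · -3 = 10
  Term 1 contributes -1 + 1 · -3 = -4
  Term 2 contributes 9 + 2 · -3 = 3
  Term 3 contributes 8 + 3 · -3 = -1
  Term 4 contributes -5 + 4 · -3 = -17
p(-3) = ⊕ of these = min[10, -4, 3, -1, -17] = -17.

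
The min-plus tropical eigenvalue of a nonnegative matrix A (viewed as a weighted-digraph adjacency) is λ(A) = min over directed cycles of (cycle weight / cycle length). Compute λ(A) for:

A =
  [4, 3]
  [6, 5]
λ(A) = 4

Enumerate directed cycles and compute their means (weight / length). Sample:
  cycle 0 → 0: weight = 4, length = 1, mean = 4/1 ≈ 4.000
  cycle 1 → 1: weight = 5, length = 1, mean = 5/1 ≈ 5.000
  cycle 0 → 1 → 0: weight = 9, length = 2, mean = 9/2 ≈ 4.500
  cycle 1 → 0 → 1: weight = 9, length = 2, mean = 9/2 ≈ 4.500
Minimum mean = 4.000, attained e.g. along the cycle 0 → 0 with weight 4 and length 1. So λ(A) = 4/1 = 4.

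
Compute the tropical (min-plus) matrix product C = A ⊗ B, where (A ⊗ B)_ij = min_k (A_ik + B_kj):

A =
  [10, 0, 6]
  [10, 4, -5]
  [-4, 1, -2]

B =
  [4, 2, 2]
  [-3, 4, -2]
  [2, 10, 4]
A ⊗ B =
  [-3, 4, -2]
  [-3, 5, -1]
  [-2, -2, -2]

Apply the min-plus product entry-by-entry:
  C[0][0] = min over k of (A[0][0] + B[0][0] = 10 + 4 = 14, A[0][1] + B[1][0] = 0 + -3 = -3, A[0][2] + B[2][0] = 6 + 2 = 8) = -3 (attained at k = 1)
  C[0][1] = min over k of (A[0][0] + B[0][1] = 10 + 2 = 12, A[0][1] + B[1][1] = 0 + 4 = 4, A[0][2] + B[2][1] = 6 + 10 = 16) = 4 (attained at k = 1)
  C[0][2] = min over k of (A[0][0] + B[0][2] = 10 + 2 = 12, A[0][1] + B[1][2] = 0 + -2 = -2, A[0][2] + B[2][2] = 6 + 4 = 10) = -2 (attained at k = 1)
  C[1][0] = min over k of (A[1][0] + B[0][0] = 10 + 4 = 14, A[1][1] + B[1][0] = 4 + -3 = 1, A[1][2] + B[2][0] = -5 + 2 = -3) = -3 (attained at k = 2)
  C[1][1] = min over k of (A[1][0] + B[0][1] = 10 + 2 = 12, A[1][1] + B[1][1] = 4 + 4 = 8, A[1][2] + B[2][1] = -5 + 10 = 5) = 5 (attained at k = 2)
  C[1][2] = min over k of (A[1][0] + B[0][2] = 10 + 2 = 12, A[1][1] + B[1][2] = 4 + -2 = 2, A[1][2] + B[2][2] = -5 + 4 = -1) = -1 (attained at k = 2)
  C[2][0] = min over k of (A[2][0] + B[0][0] = -4 + 4 = 0, A[2][1] + B[1][0] = 1 + -3 = -2, A[2][2] + B[2][0] = -2 + 2 = 0) = -2 (attained at k = 1)
  C[2][1] = min over k of (A[2][0] + B[0][1] = -4 + 2 = -2, A[2][1] + B[1][1] = 1 + 4 = 5, A[2][2] + B[2][1] = -2 + 10 = 8) = -2 (attained at k = 0)
  C[2][2] = min over k of (A[2][0] + B[0][2] = -4 + 2 = -2, A[2][1] + B[1][2] = 1 + -2 = -1, A[2][2] + B[2][2] = -2 + 4 = 2) = -2 (attained at k = 0)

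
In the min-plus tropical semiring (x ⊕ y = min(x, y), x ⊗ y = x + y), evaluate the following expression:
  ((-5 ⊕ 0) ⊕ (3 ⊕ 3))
((-5 ⊕ 0) ⊕ (3 ⊕ 3)) = -5

Expand innermost to outermost. Recall ⊕ takes the minimum of its arguments and ⊗ takes their sum. Working out the expression ((-5 ⊕ 0) ⊕ (3 ⊕ 3)) gives -5.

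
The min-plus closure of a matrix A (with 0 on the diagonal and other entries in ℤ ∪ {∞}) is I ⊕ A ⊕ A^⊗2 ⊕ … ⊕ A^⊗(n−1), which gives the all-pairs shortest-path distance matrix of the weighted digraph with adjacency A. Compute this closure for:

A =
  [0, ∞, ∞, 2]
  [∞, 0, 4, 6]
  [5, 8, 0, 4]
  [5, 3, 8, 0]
Closure =
  [0, 5, 9, 2]
  [9, 0, 4, 6]
  [5, 7, 0, 4]
  [5, 3, 7, 0]

This is the Floyd-Warshall all-pairs shortest-path computation. For each intermediate vertex k = 0, 1, …, 3, update dist[i][j] ← min(dist[i][j], dist[i][k] + dist[k][j]). The final matrix gives, for each (i, j), the minimum total weight of any directed path from i to j (possibly empty when i = j).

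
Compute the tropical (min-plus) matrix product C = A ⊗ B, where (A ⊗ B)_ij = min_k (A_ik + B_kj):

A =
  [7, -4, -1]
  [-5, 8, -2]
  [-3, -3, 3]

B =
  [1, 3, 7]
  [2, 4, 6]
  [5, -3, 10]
A ⊗ B =
  [-2, -4, 2]
  [-4, -5, 2]
  [-2, 0, 3]

Apply the min-plus product entry-by-entry:
  C[0][0] = min over k of (A[0][0] + B[0][0] = 7 + 1 = 8, A[0][1] + B[1][0] = -4 + 2 = -2, A[0][2] + B[2][0] = -1 + 5 = 4) = -2 (attained at k = 1)
  C[0][1] = min over k of (A[0][0] + B[0][1] = 7 + 3 = 10, A[0][1] + B[1][1] = -4 + 4 = 0, A[0][2] + B[2][1] = -1 + -3 = -4) = -4 (attained at k = 2)
  C[0][2] = min over k of (A[0][0] + B[0][2] = 7 + 7 = 14, A[0][1] + B[1][2] = -4 + 6 = 2, A[0][2] + B[2][2] = -1 + 10 = 9) = 2 (attained at k = 1)
  C[1][0] = min over k of (A[1][0] + B[0][0] = -5 + 1 = -4, A[1][1] + B[1][0] = 8 + 2 = 10, A[1][2] + B[2][0] = -2 + 5 = 3) = -4 (attained at k = 0)
  C[1][1] = min over k of (A[1][0] + B[0][1] = -5 + 3 = -2, A[1][1] + B[1][1] = 8 + 4 = 12, A[1][2] + B[2][1] = -2 + -3 = -5) = -5 (attained at k = 2)
  C[1][2] = min over k of (A[1][0] + B[0][2] = -5 + 7 = 2, A[1][1] + B[1][2] = 8 + 6 = 14, A[1][2] + B[2][2] = -2 + 10 = 8) = 2 (attained at k = 0)
  C[2][0] = min over k of (A[2][0] + B[0][0] = -3 + 1 = -2, A[2][1] + B[1][0] = -3 + 2 = -1, A[2][2] + B[2][0] = 3 + 5 = 8) = -2 (attained at k = 0)
  C[2][1] = min over k of (A[2][0] + B[0][1] = -3 + 3 = 0, A[2][1] + B[1][1] = -3 + 4 = 1, A[2][2] + B[2][1] = 3 + -3 = 0) = 0 (attained at k = 0)
  C[2][2] = min over k of (A[2][0] + B[0][2] = -3 + 7 = 4, A[2][1] + B[1][2] = -3 + 6 = 3, A[2][2] + B[2][2] = 3 + 10 = 13) = 3 (attained at k = 1)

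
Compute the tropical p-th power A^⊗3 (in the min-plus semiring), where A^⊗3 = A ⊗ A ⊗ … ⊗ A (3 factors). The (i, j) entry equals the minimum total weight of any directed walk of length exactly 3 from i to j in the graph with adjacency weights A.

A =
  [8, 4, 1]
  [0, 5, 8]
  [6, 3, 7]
A^⊗3 =
  [4, 8, 5]
  [4, 4, 6]
  [8, 7, 4]

Each entry (A^⊗3)_ij equals the minimum over all length-3 walks i = v_0 → v_1 → … → v_3 = j of Σ_t A[v_t][v_{t+1}]. For example, for (i, j) = (0, 2) we minimise over 9 possible intermediate vertex sequences; the minimum is 5, attained along the walk 0 → 1 → 0 → 2.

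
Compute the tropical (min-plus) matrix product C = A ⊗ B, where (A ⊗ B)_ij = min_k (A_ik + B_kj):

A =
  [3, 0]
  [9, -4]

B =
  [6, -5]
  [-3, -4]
A ⊗ B =
  [-3, -4]
  [-7, -8]

Apply the min-plus product entry-by-entry:
  C[0][0] = min over k of (A[0][0] + B[0][0] = 3 + 6 = 9, A[0][1] + B[1][0] = 0 + -3 = -3) = -3 (attained at k = 1)
  C[0][1] = min over k of (A[0][0] + B[0][1] = 3 + -5 = -2, A[0][1] + B[1][1] = 0 + -4 = -4) = -4 (attained at k = 1)
  C[1][0] = min over k of (A[1][0] + B[0][0] = 9 + 6 = 15, A[1][1] + B[1][0] = -4 + -3 = -7) = -7 (attained at k = 1)
  C[1][1] = min over k of (A[1][0] + B[0][1] = 9 + -5 = 4, A[1][1] + B[1][1] = -4 + -4 = -8) = -8 (attained at k = 1)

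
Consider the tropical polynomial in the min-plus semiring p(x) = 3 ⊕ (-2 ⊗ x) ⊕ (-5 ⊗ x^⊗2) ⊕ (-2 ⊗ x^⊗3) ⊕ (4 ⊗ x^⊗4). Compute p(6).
p(6) = 3

A tropical monomial a ⊗ x^⊗i evaluates to a + i · x. Evaluating each term at x = 6:
  Term 0 contributes 3 + 0 · 6 = 3
  Term 1 contributes -2 + 1 · 6 = 4
  Term 2 contributes -5 + 2 · 6 = 7
  Term 3 contributes -2 + 3 · 6 = 16
  Term 4 contributes 4 + 4 · 6 = 28
p(6) = ⊕ of these = min[3, 4, 7, 16, 28] = 3.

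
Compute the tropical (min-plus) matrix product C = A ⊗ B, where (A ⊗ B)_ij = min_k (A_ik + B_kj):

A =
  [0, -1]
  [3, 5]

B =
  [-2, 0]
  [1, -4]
A ⊗ B =
  [-2, -5]
  [1, 1]

Apply the min-plus product entry-by-entry:
  C[0][0] = min over k of (A[0][0] + B[0][0] = 0 + -2 = -2, A[0][1] + B[1][0] = -1 + 1 = 0) = -2 (attained at k = 0)
  C[0][1] = min over k of (A[0][0] + B[0][1] = 0 + 0 = 0, A[0][1] + B[1][1] = -1 + -4 = -5) = -5 (attained at k = 1)
  C[1][0] = min over k of (A[1][0] + B[0][0] = 3 + -2 = 1, A[1][1] + B[1][0] = 5 + 1 = 6) = 1 (attained at k = 0)
  C[1][1] = min over k of (A[1][0] + B[0][1] = 3 + 0 = 3, A[1][1] + B[1][1] = 5 + -4 = 1) = 1 (attained at k = 1)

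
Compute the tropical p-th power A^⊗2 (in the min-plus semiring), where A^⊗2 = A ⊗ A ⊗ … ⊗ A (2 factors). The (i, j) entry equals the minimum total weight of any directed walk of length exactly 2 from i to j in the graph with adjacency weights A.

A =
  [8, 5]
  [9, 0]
A^⊗2 =
  [14, 5]
  [9, 0]

Each entry (A^⊗2)_ij equals the minimum over all length-2 walks i = v_0 → v_1 → … → v_2 = j of Σ_t A[v_t][v_{t+1}]. For example, for (i, j) = (0, 1) we minimise over 2 possible intermediate vertex sequences; the minimum is 5, attained along the walk 0 → 1 → 1.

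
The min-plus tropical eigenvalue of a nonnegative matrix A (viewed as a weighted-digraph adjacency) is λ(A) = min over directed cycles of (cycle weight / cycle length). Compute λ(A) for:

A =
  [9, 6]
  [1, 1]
λ(A) = 1

Enumerate directed cycles and compute their means (weight / length). Sample:
  cycle 0 → 0: weight = 9, length = 1, mean = 9/1 ≈ 9.000
  cycle 1 → 1: weight = 1, length = 1, mean = 1/1 ≈ 1.000
  cycle 0 → 1 → 0: weight = 7, length = 2, mean = 7/2 ≈ 3.500
  cycle 1 → 0 → 1: weight = 7, length = 2, mean = 7/2 ≈ 3.500
Minimum mean = 1.000, attained e.g. along the cycle 1 → 1 with weight 1 and length 1. So λ(A) = 1/1 = 1.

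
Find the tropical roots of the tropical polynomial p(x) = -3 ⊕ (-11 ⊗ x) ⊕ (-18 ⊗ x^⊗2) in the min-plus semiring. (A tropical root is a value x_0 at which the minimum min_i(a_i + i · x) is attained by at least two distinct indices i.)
Roots: {7, 8}

Each tropical root is a break point of the lower envelope of the lines y = a_i + i · x (there are 3 lines, with slopes 0, 1, ..., 2). Only the lines that attain the minimum somewhere contribute to roots; other lines are dominated. Here the surviving (envelope) indices are i = 2, i = 1, i = 0.
Intersections between consecutive envelope lines give the roots: for adjacent envelope indices i < j the intersection is x = (a_i − a_j) / (j − i). Reading off the sorted break points: {7, 8}.
Verification: at each break x_0, at least two indices attain the minimum of min_i(a_i + i · x_0).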